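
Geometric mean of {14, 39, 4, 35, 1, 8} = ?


Product = 14 × 39 × 4 × 35 × 1 × 8 = 611520
GM = 611520^(1/6) = 9.2130

GM = 9.2130


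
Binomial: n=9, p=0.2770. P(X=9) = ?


C(9,9) = 1
p^9 = 9.601032e-06
(1-p)^0 = 1.000000
P = 1 * 9.601032e-06 * 1.000000 = 9.6010e-06

P(X=9) = 9.6010e-06


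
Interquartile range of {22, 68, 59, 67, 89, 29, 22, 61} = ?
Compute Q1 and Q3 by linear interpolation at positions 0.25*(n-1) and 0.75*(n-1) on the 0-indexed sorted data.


Sorted: 22, 22, 29, 59, 61, 67, 68, 89
Q1 (25th %ile) = 27.2500
Q3 (75th %ile) = 67.2500
IQR = 67.2500 - 27.2500 = 40.0000

IQR = 40.0000


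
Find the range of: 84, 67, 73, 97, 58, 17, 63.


Max = 97, Min = 17
Range = 97 - 17 = 80

Range = 80


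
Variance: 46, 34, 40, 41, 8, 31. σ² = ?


Mean = 33.3333
Squared deviations: 160.4444, 0.4444, 44.4444, 58.7778, 641.7778, 5.4444
Sum = 911.3333
Variance = 911.3333/6 = 151.8889

Variance = 151.8889


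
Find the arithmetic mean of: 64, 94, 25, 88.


Sum = 64 + 94 + 25 + 88 = 271
n = 4
Mean = 271/4 = 67.7500

Mean = 67.7500


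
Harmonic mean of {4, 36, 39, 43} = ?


Sum of reciprocals = 1/4 + 1/36 + 1/39 + 1/43 = 0.326675
HM = 4/0.326675 = 12.2446

HM = 12.2446


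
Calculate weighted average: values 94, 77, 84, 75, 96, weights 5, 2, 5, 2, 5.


Numerator = 94*5 + 77*2 + 84*5 + 75*2 + 96*5 = 1674
Denominator = 5 + 2 + 5 + 2 + 5 = 19
WM = 1674/19 = 88.1053

WM = 88.1053


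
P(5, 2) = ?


P(5,2) = 5!/3!
= 120/6
= 20

P(5,2) = 20


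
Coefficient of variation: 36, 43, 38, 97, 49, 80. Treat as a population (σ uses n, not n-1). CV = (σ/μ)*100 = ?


Mean = 57.1667
SD = 23.0609
CV = (23.0609/57.1667)*100 = 40.3398%

CV = 40.3398%


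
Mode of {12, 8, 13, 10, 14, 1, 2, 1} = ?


Frequencies: 1:2, 2:1, 8:1, 10:1, 12:1, 13:1, 14:1
Max frequency = 2
Mode = 1

Mode = 1


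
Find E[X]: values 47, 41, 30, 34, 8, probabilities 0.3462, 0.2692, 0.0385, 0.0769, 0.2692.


E[X] = 47*0.3462 + 41*0.2692 + 30*0.0385 + 34*0.0769 + 8*0.2692
= 16.2714 + 11.0372 + 1.1550 + 2.6146 + 2.1536
= 33.2318

E[X] = 33.2318


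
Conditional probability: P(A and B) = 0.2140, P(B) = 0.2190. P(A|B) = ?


P(A|B) = 0.2140/0.2190 = 0.9772

P(A|B) = 0.9772


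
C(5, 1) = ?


C(5,1) = 5!/(1! × 4!)
= 120/(1 × 24)
= 5

C(5,1) = 5


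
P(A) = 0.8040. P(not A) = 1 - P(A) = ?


P(not A) = 1 - 0.8040 = 0.1960

P(not A) = 0.1960


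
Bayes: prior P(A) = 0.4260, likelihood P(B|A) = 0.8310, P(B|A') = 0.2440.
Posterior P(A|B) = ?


P(B) = P(B|A)*P(A) + P(B|A')*P(A')
= 0.8310*0.4260 + 0.2440*0.5740
= 0.354006 + 0.140056 = 0.494062
P(A|B) = 0.354006/0.494062 = 0.7165

P(A|B) = 0.7165


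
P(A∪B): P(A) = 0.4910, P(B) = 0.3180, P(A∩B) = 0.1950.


P(A∪B) = 0.4910 + 0.3180 - 0.1950
= 0.8090 - 0.1950
= 0.6140

P(A∪B) = 0.6140


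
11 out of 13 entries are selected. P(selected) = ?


P = 11/13 = 0.8462

P = 0.8462


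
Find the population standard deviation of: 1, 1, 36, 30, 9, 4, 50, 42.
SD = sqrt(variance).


Mean = 21.6250
Variance = 352.2344
SD = sqrt(352.2344) = 18.7679

SD = 18.7679


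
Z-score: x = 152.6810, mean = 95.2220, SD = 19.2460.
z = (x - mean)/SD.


z = (152.6810 - 95.2220)/19.2460
= 57.4590/19.2460
= 2.9855

z = 2.9855


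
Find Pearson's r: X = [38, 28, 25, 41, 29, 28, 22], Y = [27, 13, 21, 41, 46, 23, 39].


Mean X = 30.1429, Mean Y = 30.0000
SD X = 6.356742, SD Y = 11.250397
Cov = 14.571429
r = 14.571429/(6.356742*11.250397) = 0.2038

r = 0.2038


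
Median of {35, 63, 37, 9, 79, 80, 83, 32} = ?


Sorted: 9, 32, 35, 37, 63, 79, 80, 83
n = 8 (even)
Middle values: 37 and 63
Median = (37+63)/2 = 50.0000

Median = 50.0000


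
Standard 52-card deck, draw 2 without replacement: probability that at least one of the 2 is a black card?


P(at least one) = 1 - P(none)
P(none) = (26/52) × (25/51) = 0.245098
P(at least one) = 1 - 0.245098 = 0.7549

P = 0.7549


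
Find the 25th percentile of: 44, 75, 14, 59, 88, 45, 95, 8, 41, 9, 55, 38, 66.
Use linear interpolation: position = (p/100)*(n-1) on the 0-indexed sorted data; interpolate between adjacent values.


Sorted: 8, 9, 14, 38, 41, 44, 45, 55, 59, 66, 75, 88, 95
n = 13
Index = 25/100 * 12 = 3.0000
Lower = data[3] = 38, Upper = data[4] = 41
P25 = 38 + 0*(3) = 38.0000

P25 = 38.0000


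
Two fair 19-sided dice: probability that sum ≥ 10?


Total outcomes = 19×19 = 361
Favorable (sum ≥ 10): 325
P = 325/361 = 0.9003

P = 0.9003


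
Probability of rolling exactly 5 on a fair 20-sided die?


Favorable outcomes (roll = 5): 1
Total outcomes = 20
P = 1/20 = 0.0500

P = 0.0500


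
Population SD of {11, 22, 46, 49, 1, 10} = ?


Mean = 23.1667
Variance = 333.8056
SD = sqrt(333.8056) = 18.2703

SD = 18.2703


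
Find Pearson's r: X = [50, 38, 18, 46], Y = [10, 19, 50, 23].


Mean X = 38.0000, Mean Y = 25.5000
SD X = 12.328828, SD Y = 14.908052
Cov = -174.000000
r = -174.000000/(12.328828*14.908052) = -0.9467

r = -0.9467


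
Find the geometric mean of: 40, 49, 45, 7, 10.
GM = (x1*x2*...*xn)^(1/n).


Product = 40 × 49 × 45 × 7 × 10 = 6174000
GM = 6174000^(1/5) = 22.8094

GM = 22.8094


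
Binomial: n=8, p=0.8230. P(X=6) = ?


C(8,6) = 28
p^6 = 0.310741
(1-p)^2 = 0.031329
P = 28 * 0.310741 * 0.031329 = 0.2726

P(X=6) = 0.2726


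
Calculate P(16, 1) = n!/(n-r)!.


P(16,1) = 16!/15!
= 20922789888000/1307674368000
= 16

P(16,1) = 16


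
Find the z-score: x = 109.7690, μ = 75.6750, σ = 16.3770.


z = (109.7690 - 75.6750)/16.3770
= 34.0940/16.3770
= 2.0818

z = 2.0818


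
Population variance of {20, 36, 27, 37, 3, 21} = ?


Mean = 24.0000
Squared deviations: 16.0000, 144.0000, 9.0000, 169.0000, 441.0000, 9.0000
Sum = 788.0000
Variance = 788.0000/6 = 131.3333

Variance = 131.3333


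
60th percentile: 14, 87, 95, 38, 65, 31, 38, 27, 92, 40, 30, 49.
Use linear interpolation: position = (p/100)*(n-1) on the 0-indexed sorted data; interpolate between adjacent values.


Sorted: 14, 27, 30, 31, 38, 38, 40, 49, 65, 87, 92, 95
n = 12
Index = 60/100 * 11 = 6.6000
Lower = data[6] = 40, Upper = data[7] = 49
P60 = 40 + 0.6000*(9) = 45.4000

P60 = 45.4000


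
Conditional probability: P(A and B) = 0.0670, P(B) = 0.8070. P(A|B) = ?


P(A|B) = 0.0670/0.8070 = 0.0830

P(A|B) = 0.0830


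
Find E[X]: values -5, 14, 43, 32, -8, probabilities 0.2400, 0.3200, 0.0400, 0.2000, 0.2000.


E[X] = -5*0.2400 + 14*0.3200 + 43*0.0400 + 32*0.2000 - 8*0.2000
= -1.2000 + 4.4800 + 1.7200 + 6.4000 - 1.6000
= 9.8000

E[X] = 9.8000


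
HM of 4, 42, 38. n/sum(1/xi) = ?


Sum of reciprocals = 1/4 + 1/42 + 1/38 = 0.300125
HM = 3/0.300125 = 9.9958

HM = 9.9958


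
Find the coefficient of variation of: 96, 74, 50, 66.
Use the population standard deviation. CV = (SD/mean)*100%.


Mean = 71.5000
SD = 16.5756
CV = (16.5756/71.5000)*100 = 23.1826%

CV = 23.1826%


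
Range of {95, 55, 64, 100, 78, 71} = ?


Max = 100, Min = 55
Range = 100 - 55 = 45

Range = 45


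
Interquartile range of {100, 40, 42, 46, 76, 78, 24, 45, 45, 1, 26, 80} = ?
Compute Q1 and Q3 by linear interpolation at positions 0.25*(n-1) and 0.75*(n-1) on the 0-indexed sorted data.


Sorted: 1, 24, 26, 40, 42, 45, 45, 46, 76, 78, 80, 100
Q1 (25th %ile) = 36.5000
Q3 (75th %ile) = 76.5000
IQR = 76.5000 - 36.5000 = 40.0000

IQR = 40.0000


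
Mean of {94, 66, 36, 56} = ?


Sum = 94 + 66 + 36 + 56 = 252
n = 4
Mean = 252/4 = 63.0000

Mean = 63.0000


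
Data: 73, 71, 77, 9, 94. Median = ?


Sorted: 9, 71, 73, 77, 94
n = 5 (odd)
Middle value = 73

Median = 73


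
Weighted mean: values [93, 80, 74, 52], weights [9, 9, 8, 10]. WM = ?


Numerator = 93*9 + 80*9 + 74*8 + 52*10 = 2669
Denominator = 9 + 9 + 8 + 10 = 36
WM = 2669/36 = 74.1389

WM = 74.1389


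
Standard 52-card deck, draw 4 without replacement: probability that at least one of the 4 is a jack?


P(at least one) = 1 - P(none)
P(none) = (48/52) × (47/51) × (46/50) × (45/49) = 0.718737
P(at least one) = 1 - 0.718737 = 0.2813

P = 0.2813


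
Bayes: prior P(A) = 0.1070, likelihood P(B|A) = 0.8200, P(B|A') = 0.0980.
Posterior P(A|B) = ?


P(B) = P(B|A)*P(A) + P(B|A')*P(A')
= 0.8200*0.1070 + 0.0980*0.8930
= 0.087740 + 0.087514 = 0.175254
P(A|B) = 0.087740/0.175254 = 0.5006

P(A|B) = 0.5006


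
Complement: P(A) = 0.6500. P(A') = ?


P(not A) = 1 - 0.6500 = 0.3500

P(not A) = 0.3500


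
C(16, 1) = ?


C(16,1) = 16!/(1! × 15!)
= 20922789888000/(1 × 1307674368000)
= 16

C(16,1) = 16


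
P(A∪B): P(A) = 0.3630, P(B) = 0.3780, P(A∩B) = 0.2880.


P(A∪B) = 0.3630 + 0.3780 - 0.2880
= 0.7410 - 0.2880
= 0.4530

P(A∪B) = 0.4530


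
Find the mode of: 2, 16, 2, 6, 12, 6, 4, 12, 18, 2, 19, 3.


Frequencies: 2:3, 3:1, 4:1, 6:2, 12:2, 16:1, 18:1, 19:1
Max frequency = 3
Mode = 2

Mode = 2


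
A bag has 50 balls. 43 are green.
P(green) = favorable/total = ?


P = 43/50 = 0.8600

P = 0.8600


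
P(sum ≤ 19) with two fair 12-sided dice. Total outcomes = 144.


Total outcomes = 12×12 = 144
Favorable (sum ≤ 19): 129
P = 129/144 = 0.8958

P = 0.8958


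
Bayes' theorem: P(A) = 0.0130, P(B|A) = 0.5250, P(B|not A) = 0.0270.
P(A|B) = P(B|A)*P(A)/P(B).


P(B) = P(B|A)*P(A) + P(B|A')*P(A')
= 0.5250*0.0130 + 0.0270*0.9870
= 0.006825 + 0.026649 = 0.033474
P(A|B) = 0.006825/0.033474 = 0.2039

P(A|B) = 0.2039


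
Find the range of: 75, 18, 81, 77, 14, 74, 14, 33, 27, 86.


Max = 86, Min = 14
Range = 86 - 14 = 72

Range = 72


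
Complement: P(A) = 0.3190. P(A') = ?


P(not A) = 1 - 0.3190 = 0.6810

P(not A) = 0.6810


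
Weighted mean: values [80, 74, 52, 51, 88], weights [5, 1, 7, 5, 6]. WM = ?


Numerator = 80*5 + 74*1 + 52*7 + 51*5 + 88*6 = 1621
Denominator = 5 + 1 + 7 + 5 + 6 = 24
WM = 1621/24 = 67.5417

WM = 67.5417


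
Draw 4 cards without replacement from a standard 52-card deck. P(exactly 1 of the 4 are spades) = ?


Hypergeometric: P(X=1) = C(13,1)·C(39,3) / C(52,4)
= 13 × 9139 / 270725
= 118807/270725 = 0.4388

P = 0.4388


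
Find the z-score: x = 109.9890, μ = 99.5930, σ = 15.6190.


z = (109.9890 - 99.5930)/15.6190
= 10.3960/15.6190
= 0.6656

z = 0.6656


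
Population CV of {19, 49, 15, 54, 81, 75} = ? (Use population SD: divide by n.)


Mean = 48.8333
SD = 25.1026
CV = (25.1026/48.8333)*100 = 51.4046%

CV = 51.4046%


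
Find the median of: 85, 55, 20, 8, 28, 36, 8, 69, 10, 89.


Sorted: 8, 8, 10, 20, 28, 36, 55, 69, 85, 89
n = 10 (even)
Middle values: 28 and 36
Median = (28+36)/2 = 32.0000

Median = 32.0000


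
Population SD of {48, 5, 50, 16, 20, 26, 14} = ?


Mean = 25.5714
Variance = 254.2449
SD = sqrt(254.2449) = 15.9451

SD = 15.9451


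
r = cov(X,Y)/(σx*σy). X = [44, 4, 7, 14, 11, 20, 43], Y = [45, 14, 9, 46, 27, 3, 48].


Mean X = 20.4286, Mean Y = 27.4286
SD X = 15.333038, SD Y = 17.702761
Cov = 177.387755
r = 177.387755/(15.333038*17.702761) = 0.6535

r = 0.6535


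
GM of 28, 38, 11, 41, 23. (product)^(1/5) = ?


Product = 28 × 38 × 11 × 41 × 23 = 11036872
GM = 11036872^(1/5) = 25.6194

GM = 25.6194


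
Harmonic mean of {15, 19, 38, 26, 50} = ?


Sum of reciprocals = 1/15 + 1/19 + 1/38 + 1/26 + 1/50 = 0.204076
HM = 5/0.204076 = 24.5007

HM = 24.5007


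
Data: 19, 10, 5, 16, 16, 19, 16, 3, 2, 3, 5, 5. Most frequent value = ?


Frequencies: 2:1, 3:2, 5:3, 10:1, 16:3, 19:2
Max frequency = 3
Mode = 5, 16

Mode = 5, 16


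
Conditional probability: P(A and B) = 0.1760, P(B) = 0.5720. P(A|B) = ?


P(A|B) = 0.1760/0.5720 = 0.3077

P(A|B) = 0.3077


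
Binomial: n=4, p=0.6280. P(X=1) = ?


C(4,1) = 4
p^1 = 0.628000
(1-p)^3 = 0.051479
P = 4 * 0.628000 * 0.051479 = 0.1293

P(X=1) = 0.1293


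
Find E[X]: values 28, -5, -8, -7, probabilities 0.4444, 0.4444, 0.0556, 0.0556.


E[X] = 28*0.4444 - 5*0.4444 - 8*0.0556 - 7*0.0556
= 12.4432 - 2.2220 - 0.4448 - 0.3892
= 9.3872

E[X] = 9.3872


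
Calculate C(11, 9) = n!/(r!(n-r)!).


C(11,9) = 11!/(9! × 2!)
= 39916800/(362880 × 2)
= 55

C(11,9) = 55


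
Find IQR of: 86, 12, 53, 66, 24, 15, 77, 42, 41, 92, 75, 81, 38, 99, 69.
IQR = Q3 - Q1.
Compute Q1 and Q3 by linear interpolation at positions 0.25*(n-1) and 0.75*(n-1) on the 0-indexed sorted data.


Sorted: 12, 15, 24, 38, 41, 42, 53, 66, 69, 75, 77, 81, 86, 92, 99
Q1 (25th %ile) = 39.5000
Q3 (75th %ile) = 79.0000
IQR = 79.0000 - 39.5000 = 39.5000

IQR = 39.5000


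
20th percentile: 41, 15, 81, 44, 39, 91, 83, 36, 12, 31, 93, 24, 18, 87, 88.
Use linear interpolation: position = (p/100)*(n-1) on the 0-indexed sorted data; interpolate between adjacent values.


Sorted: 12, 15, 18, 24, 31, 36, 39, 41, 44, 81, 83, 87, 88, 91, 93
n = 15
Index = 20/100 * 14 = 2.8000
Lower = data[2] = 18, Upper = data[3] = 24
P20 = 18 + 0.8000*(6) = 22.8000

P20 = 22.8000


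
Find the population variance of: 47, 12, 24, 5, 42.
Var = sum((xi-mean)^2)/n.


Mean = 26.0000
Squared deviations: 441.0000, 196.0000, 4.0000, 441.0000, 256.0000
Sum = 1338.0000
Variance = 1338.0000/5 = 267.6000

Variance = 267.6000


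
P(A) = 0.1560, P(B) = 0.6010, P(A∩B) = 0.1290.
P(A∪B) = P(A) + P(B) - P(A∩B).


P(A∪B) = 0.1560 + 0.6010 - 0.1290
= 0.7570 - 0.1290
= 0.6280

P(A∪B) = 0.6280


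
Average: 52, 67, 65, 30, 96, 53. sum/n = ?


Sum = 52 + 67 + 65 + 30 + 96 + 53 = 363
n = 6
Mean = 363/6 = 60.5000

Mean = 60.5000


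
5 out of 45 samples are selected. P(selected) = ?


P = 5/45 = 0.1111

P = 0.1111


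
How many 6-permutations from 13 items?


P(13,6) = 13!/7!
= 6227020800/5040
= 1235520

P(13,6) = 1235520


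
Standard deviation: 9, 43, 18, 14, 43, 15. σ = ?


Mean = 23.6667
Variance = 193.8889
SD = sqrt(193.8889) = 13.9244

SD = 13.9244


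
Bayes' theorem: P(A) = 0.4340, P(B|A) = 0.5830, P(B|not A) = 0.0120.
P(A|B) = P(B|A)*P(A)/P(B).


P(B) = P(B|A)*P(A) + P(B|A')*P(A')
= 0.5830*0.4340 + 0.0120*0.5660
= 0.253022 + 0.006792 = 0.259814
P(A|B) = 0.253022/0.259814 = 0.9739

P(A|B) = 0.9739


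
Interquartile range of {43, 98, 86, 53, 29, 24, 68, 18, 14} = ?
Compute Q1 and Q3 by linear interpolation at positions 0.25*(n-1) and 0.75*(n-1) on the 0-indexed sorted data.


Sorted: 14, 18, 24, 29, 43, 53, 68, 86, 98
Q1 (25th %ile) = 24.0000
Q3 (75th %ile) = 68.0000
IQR = 68.0000 - 24.0000 = 44.0000

IQR = 44.0000


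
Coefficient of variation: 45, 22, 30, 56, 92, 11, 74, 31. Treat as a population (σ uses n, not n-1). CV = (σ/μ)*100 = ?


Mean = 45.1250
SD = 25.6829
CV = (25.6829/45.1250)*100 = 56.9149%

CV = 56.9149%


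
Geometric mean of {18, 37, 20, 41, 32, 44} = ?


Product = 18 × 37 × 20 × 41 × 32 × 44 = 768936960
GM = 768936960^(1/6) = 30.2679

GM = 30.2679


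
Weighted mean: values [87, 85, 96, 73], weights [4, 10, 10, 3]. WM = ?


Numerator = 87*4 + 85*10 + 96*10 + 73*3 = 2377
Denominator = 4 + 10 + 10 + 3 = 27
WM = 2377/27 = 88.0370

WM = 88.0370


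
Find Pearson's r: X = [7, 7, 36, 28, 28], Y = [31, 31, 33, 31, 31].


Mean X = 21.2000, Mean Y = 31.4000
SD X = 11.956588, SD Y = 0.800000
Cov = 5.920000
r = 5.920000/(11.956588*0.800000) = 0.6189

r = 0.6189


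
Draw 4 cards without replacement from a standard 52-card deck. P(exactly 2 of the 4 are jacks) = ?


Hypergeometric: P(X=2) = C(4,2)·C(48,2) / C(52,4)
= 6 × 1128 / 270725
= 6768/270725 = 0.0250

P = 0.0250


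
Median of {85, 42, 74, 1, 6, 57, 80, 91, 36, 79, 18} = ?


Sorted: 1, 6, 18, 36, 42, 57, 74, 79, 80, 85, 91
n = 11 (odd)
Middle value = 57

Median = 57


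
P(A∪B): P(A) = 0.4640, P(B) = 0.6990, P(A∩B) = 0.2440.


P(A∪B) = 0.4640 + 0.6990 - 0.2440
= 1.1630 - 0.2440
= 0.9190

P(A∪B) = 0.9190


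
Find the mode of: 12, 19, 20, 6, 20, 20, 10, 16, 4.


Frequencies: 4:1, 6:1, 10:1, 12:1, 16:1, 19:1, 20:3
Max frequency = 3
Mode = 20

Mode = 20


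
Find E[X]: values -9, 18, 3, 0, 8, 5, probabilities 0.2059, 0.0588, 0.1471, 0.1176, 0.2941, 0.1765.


E[X] = -9*0.2059 + 18*0.0588 + 3*0.1471 + 0*0.1176 + 8*0.2941 + 5*0.1765
= -1.8531 + 1.0584 + 0.4413 + 0 + 2.3528 + 0.8825
= 2.8819

E[X] = 2.8819


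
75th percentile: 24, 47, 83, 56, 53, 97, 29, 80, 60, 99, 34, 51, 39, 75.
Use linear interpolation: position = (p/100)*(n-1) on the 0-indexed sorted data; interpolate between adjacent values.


Sorted: 24, 29, 34, 39, 47, 51, 53, 56, 60, 75, 80, 83, 97, 99
n = 14
Index = 75/100 * 13 = 9.7500
Lower = data[9] = 75, Upper = data[10] = 80
P75 = 75 + 0.7500*(5) = 78.7500

P75 = 78.7500


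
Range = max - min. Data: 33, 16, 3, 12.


Max = 33, Min = 3
Range = 33 - 3 = 30

Range = 30


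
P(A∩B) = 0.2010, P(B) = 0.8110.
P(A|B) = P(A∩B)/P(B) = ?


P(A|B) = 0.2010/0.8110 = 0.2478

P(A|B) = 0.2478


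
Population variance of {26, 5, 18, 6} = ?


Mean = 13.7500
Squared deviations: 150.0625, 76.5625, 18.0625, 60.0625
Sum = 304.7500
Variance = 304.7500/4 = 76.1875

Variance = 76.1875


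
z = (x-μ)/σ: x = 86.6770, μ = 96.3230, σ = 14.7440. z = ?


z = (86.6770 - 96.3230)/14.7440
= -9.6460/14.7440
= -0.6542

z = -0.6542


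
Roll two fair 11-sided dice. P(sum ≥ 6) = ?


Total outcomes = 11×11 = 121
Favorable (sum ≥ 6): 111
P = 111/121 = 0.9174

P = 0.9174


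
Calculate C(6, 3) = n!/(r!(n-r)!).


C(6,3) = 6!/(3! × 3!)
= 720/(6 × 6)
= 20

C(6,3) = 20


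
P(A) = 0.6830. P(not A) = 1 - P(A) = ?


P(not A) = 1 - 0.6830 = 0.3170

P(not A) = 0.3170


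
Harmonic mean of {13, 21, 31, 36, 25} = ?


Sum of reciprocals = 1/13 + 1/21 + 1/31 + 1/36 + 1/25 = 0.224578
HM = 5/0.224578 = 22.2640

HM = 22.2640


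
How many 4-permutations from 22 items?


P(22,4) = 22!/18!
= 1124000727777607680000/6402373705728000
= 175560

P(22,4) = 175560


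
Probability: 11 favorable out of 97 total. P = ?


P = 11/97 = 0.1134

P = 0.1134


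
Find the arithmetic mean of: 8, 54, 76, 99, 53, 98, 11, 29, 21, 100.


Sum = 8 + 54 + 76 + 99 + 53 + 98 + 11 + 29 + 21 + 100 = 549
n = 10
Mean = 549/10 = 54.9000

Mean = 54.9000


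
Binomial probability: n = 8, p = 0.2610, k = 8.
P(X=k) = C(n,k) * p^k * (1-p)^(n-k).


C(8,8) = 1
p^8 = 2.153397e-05
(1-p)^0 = 1.000000
P = 1 * 2.153397e-05 * 1.000000 = 2.1534e-05

P(X=8) = 2.1534e-05


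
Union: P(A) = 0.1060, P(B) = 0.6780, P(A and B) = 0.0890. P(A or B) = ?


P(A∪B) = 0.1060 + 0.6780 - 0.0890
= 0.7840 - 0.0890
= 0.6950

P(A∪B) = 0.6950


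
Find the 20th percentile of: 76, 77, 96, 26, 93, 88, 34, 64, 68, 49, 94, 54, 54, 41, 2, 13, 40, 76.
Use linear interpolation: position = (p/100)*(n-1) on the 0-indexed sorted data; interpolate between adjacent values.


Sorted: 2, 13, 26, 34, 40, 41, 49, 54, 54, 64, 68, 76, 76, 77, 88, 93, 94, 96
n = 18
Index = 20/100 * 17 = 3.4000
Lower = data[3] = 34, Upper = data[4] = 40
P20 = 34 + 0.4000*(6) = 36.4000

P20 = 36.4000


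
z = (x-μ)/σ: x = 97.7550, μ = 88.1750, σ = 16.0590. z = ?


z = (97.7550 - 88.1750)/16.0590
= 9.5800/16.0590
= 0.5966

z = 0.5966


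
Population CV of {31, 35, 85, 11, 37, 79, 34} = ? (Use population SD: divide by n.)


Mean = 44.5714
SD = 25.0477
CV = (25.0477/44.5714)*100 = 56.1968%

CV = 56.1968%


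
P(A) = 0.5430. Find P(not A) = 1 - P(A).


P(not A) = 1 - 0.5430 = 0.4570

P(not A) = 0.4570


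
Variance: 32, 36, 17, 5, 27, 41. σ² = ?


Mean = 26.3333
Squared deviations: 32.1111, 93.4444, 87.1111, 455.1111, 0.4444, 215.1111
Sum = 883.3333
Variance = 883.3333/6 = 147.2222

Variance = 147.2222


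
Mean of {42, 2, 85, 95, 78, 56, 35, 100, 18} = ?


Sum = 42 + 2 + 85 + 95 + 78 + 56 + 35 + 100 + 18 = 511
n = 9
Mean = 511/9 = 56.7778

Mean = 56.7778


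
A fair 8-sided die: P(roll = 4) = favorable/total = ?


Favorable outcomes (roll = 4): 1
Total outcomes = 8
P = 1/8 = 0.1250

P = 0.1250


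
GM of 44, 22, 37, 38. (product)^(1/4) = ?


Product = 44 × 22 × 37 × 38 = 1361008
GM = 1361008^(1/4) = 34.1559

GM = 34.1559


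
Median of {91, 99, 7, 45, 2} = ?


Sorted: 2, 7, 45, 91, 99
n = 5 (odd)
Middle value = 45

Median = 45


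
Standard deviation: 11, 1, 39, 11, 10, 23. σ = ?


Mean = 15.8333
Variance = 148.1389
SD = sqrt(148.1389) = 12.1712

SD = 12.1712


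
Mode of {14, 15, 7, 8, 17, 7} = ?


Frequencies: 7:2, 8:1, 14:1, 15:1, 17:1
Max frequency = 2
Mode = 7

Mode = 7


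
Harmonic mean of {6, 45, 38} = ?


Sum of reciprocals = 1/6 + 1/45 + 1/38 = 0.215205
HM = 3/0.215205 = 13.9402

HM = 13.9402


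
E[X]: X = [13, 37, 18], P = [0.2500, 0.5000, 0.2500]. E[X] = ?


E[X] = 13*0.2500 + 37*0.5000 + 18*0.2500
= 3.2500 + 18.5000 + 4.5000
= 26.2500

E[X] = 26.2500


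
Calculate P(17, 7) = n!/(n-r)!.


P(17,7) = 17!/10!
= 355687428096000/3628800
= 98017920

P(17,7) = 98017920


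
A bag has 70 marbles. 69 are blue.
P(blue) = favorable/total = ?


P = 69/70 = 0.9857

P = 0.9857


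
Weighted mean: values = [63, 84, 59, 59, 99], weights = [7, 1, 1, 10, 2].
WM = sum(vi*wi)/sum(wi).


Numerator = 63*7 + 84*1 + 59*1 + 59*10 + 99*2 = 1372
Denominator = 7 + 1 + 1 + 10 + 2 = 21
WM = 1372/21 = 65.3333

WM = 65.3333


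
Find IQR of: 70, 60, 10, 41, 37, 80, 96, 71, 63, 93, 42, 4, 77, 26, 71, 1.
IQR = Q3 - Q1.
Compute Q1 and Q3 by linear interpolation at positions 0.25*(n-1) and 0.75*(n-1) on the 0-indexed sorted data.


Sorted: 1, 4, 10, 26, 37, 41, 42, 60, 63, 70, 71, 71, 77, 80, 93, 96
Q1 (25th %ile) = 34.2500
Q3 (75th %ile) = 72.5000
IQR = 72.5000 - 34.2500 = 38.2500

IQR = 38.2500


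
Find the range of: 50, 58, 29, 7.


Max = 58, Min = 7
Range = 58 - 7 = 51

Range = 51


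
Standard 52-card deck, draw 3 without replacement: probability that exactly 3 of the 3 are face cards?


Hypergeometric: P(X=3) = C(12,3)·C(40,0) / C(52,3)
= 220 × 1 / 22100
= 220/22100 = 0.0100

P = 0.0100


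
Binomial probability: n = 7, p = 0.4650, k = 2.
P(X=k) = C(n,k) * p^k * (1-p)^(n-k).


C(7,2) = 21
p^2 = 0.216225
(1-p)^5 = 0.043830
P = 21 * 0.216225 * 0.043830 = 0.1990

P(X=2) = 0.1990


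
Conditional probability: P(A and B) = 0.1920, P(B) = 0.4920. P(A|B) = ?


P(A|B) = 0.1920/0.4920 = 0.3902

P(A|B) = 0.3902


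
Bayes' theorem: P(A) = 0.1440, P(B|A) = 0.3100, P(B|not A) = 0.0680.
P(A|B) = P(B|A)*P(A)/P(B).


P(B) = P(B|A)*P(A) + P(B|A')*P(A')
= 0.3100*0.1440 + 0.0680*0.8560
= 0.044640 + 0.058208 = 0.102848
P(A|B) = 0.044640/0.102848 = 0.4340

P(A|B) = 0.4340


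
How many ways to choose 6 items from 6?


C(6,6) = 6!/(6! × 0!)
= 720/(720 × 1)
= 1

C(6,6) = 1


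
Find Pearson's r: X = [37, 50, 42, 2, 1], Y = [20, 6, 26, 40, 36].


Mean X = 26.4000, Mean Y = 25.6000
SD X = 20.751867, SD Y = 12.092973
Cov = -226.240000
r = -226.240000/(20.751867*12.092973) = -0.9015

r = -0.9015


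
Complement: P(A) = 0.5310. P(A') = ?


P(not A) = 1 - 0.5310 = 0.4690

P(not A) = 0.4690


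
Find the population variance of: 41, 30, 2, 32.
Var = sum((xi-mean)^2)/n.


Mean = 26.2500
Squared deviations: 217.5625, 14.0625, 588.0625, 33.0625
Sum = 852.7500
Variance = 852.7500/4 = 213.1875

Variance = 213.1875


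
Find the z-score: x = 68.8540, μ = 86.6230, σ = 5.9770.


z = (68.8540 - 86.6230)/5.9770
= -17.7690/5.9770
= -2.9729

z = -2.9729


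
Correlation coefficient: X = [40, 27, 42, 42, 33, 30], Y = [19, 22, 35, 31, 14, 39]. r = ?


Mean X = 35.6667, Mean Y = 26.6667
SD X = 5.962848, SD Y = 8.956686
Cov = 8.555556
r = 8.555556/(5.962848*8.956686) = 0.1602

r = 0.1602


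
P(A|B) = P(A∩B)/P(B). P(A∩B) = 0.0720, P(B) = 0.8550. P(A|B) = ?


P(A|B) = 0.0720/0.8550 = 0.0842

P(A|B) = 0.0842


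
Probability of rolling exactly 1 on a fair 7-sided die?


Favorable outcomes (roll = 1): 1
Total outcomes = 7
P = 1/7 = 0.1429

P = 0.1429


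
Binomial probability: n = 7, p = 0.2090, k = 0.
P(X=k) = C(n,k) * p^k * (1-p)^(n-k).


C(7,0) = 1
p^0 = 1.000000
(1-p)^7 = 0.193747
P = 1 * 1.000000 * 0.193747 = 0.1937

P(X=0) = 0.1937


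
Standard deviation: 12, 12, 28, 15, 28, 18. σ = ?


Mean = 18.8333
Variance = 46.1389
SD = sqrt(46.1389) = 6.7926

SD = 6.7926


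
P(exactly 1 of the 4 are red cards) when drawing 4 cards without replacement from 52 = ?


Hypergeometric: P(X=1) = C(26,1)·C(26,3) / C(52,4)
= 26 × 2600 / 270725
= 67600/270725 = 0.2497

P = 0.2497


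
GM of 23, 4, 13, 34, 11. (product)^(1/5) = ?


Product = 23 × 4 × 13 × 34 × 11 = 447304
GM = 447304^(1/5) = 13.4934

GM = 13.4934


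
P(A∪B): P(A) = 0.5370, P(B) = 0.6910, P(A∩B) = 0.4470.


P(A∪B) = 0.5370 + 0.6910 - 0.4470
= 1.2280 - 0.4470
= 0.7810

P(A∪B) = 0.7810


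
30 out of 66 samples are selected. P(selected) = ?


P = 30/66 = 0.4545

P = 0.4545


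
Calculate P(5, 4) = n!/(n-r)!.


P(5,4) = 5!/1!
= 120/1
= 120

P(5,4) = 120


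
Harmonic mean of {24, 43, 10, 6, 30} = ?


Sum of reciprocals = 1/24 + 1/43 + 1/10 + 1/6 + 1/30 = 0.364922
HM = 5/0.364922 = 13.7015

HM = 13.7015


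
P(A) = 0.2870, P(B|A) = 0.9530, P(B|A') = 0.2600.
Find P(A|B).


P(B) = P(B|A)*P(A) + P(B|A')*P(A')
= 0.9530*0.2870 + 0.2600*0.7130
= 0.273511 + 0.185380 = 0.458891
P(A|B) = 0.273511/0.458891 = 0.5960

P(A|B) = 0.5960


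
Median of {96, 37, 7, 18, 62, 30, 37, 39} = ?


Sorted: 7, 18, 30, 37, 37, 39, 62, 96
n = 8 (even)
Middle values: 37 and 37
Median = (37+37)/2 = 37.0000

Median = 37.0000


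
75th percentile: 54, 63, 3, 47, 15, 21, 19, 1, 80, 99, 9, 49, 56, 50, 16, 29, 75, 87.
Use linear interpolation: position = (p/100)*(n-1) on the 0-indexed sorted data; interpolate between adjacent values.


Sorted: 1, 3, 9, 15, 16, 19, 21, 29, 47, 49, 50, 54, 56, 63, 75, 80, 87, 99
n = 18
Index = 75/100 * 17 = 12.7500
Lower = data[12] = 56, Upper = data[13] = 63
P75 = 56 + 0.7500*(7) = 61.2500

P75 = 61.2500


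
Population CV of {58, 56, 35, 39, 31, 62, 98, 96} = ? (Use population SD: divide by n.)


Mean = 59.3750
SD = 24.1554
CV = (24.1554/59.3750)*100 = 40.6828%

CV = 40.6828%


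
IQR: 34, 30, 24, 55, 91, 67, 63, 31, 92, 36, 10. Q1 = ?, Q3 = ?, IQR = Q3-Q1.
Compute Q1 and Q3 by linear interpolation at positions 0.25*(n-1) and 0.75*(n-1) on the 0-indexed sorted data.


Sorted: 10, 24, 30, 31, 34, 36, 55, 63, 67, 91, 92
Q1 (25th %ile) = 30.5000
Q3 (75th %ile) = 65.0000
IQR = 65.0000 - 30.5000 = 34.5000

IQR = 34.5000


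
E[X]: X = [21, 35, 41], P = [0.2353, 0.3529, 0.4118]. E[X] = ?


E[X] = 21*0.2353 + 35*0.3529 + 41*0.4118
= 4.9413 + 12.3515 + 16.8838
= 34.1766

E[X] = 34.1766


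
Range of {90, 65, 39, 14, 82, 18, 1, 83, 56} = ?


Max = 90, Min = 1
Range = 90 - 1 = 89

Range = 89


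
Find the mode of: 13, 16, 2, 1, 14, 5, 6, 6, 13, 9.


Frequencies: 1:1, 2:1, 5:1, 6:2, 9:1, 13:2, 14:1, 16:1
Max frequency = 2
Mode = 6, 13

Mode = 6, 13


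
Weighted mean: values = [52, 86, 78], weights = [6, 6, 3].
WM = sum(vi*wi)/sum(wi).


Numerator = 52*6 + 86*6 + 78*3 = 1062
Denominator = 6 + 6 + 3 = 15
WM = 1062/15 = 70.8000

WM = 70.8000


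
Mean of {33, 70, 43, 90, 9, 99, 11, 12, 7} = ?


Sum = 33 + 70 + 43 + 90 + 9 + 99 + 11 + 12 + 7 = 374
n = 9
Mean = 374/9 = 41.5556

Mean = 41.5556


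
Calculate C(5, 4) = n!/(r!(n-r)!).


C(5,4) = 5!/(4! × 1!)
= 120/(24 × 1)
= 5

C(5,4) = 5


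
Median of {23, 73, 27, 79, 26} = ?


Sorted: 23, 26, 27, 73, 79
n = 5 (odd)
Middle value = 27

Median = 27


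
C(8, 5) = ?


C(8,5) = 8!/(5! × 3!)
= 40320/(120 × 6)
= 56

C(8,5) = 56


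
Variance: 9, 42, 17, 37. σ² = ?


Mean = 26.2500
Squared deviations: 297.5625, 248.0625, 85.5625, 115.5625
Sum = 746.7500
Variance = 746.7500/4 = 186.6875

Variance = 186.6875


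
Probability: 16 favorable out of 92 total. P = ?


P = 16/92 = 0.1739

P = 0.1739


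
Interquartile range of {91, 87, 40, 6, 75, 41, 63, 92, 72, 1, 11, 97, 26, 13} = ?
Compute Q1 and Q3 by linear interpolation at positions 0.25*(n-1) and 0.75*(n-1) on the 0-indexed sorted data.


Sorted: 1, 6, 11, 13, 26, 40, 41, 63, 72, 75, 87, 91, 92, 97
Q1 (25th %ile) = 16.2500
Q3 (75th %ile) = 84.0000
IQR = 84.0000 - 16.2500 = 67.7500

IQR = 67.7500


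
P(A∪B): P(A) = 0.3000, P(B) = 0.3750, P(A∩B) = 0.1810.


P(A∪B) = 0.3000 + 0.3750 - 0.1810
= 0.6750 - 0.1810
= 0.4940

P(A∪B) = 0.4940


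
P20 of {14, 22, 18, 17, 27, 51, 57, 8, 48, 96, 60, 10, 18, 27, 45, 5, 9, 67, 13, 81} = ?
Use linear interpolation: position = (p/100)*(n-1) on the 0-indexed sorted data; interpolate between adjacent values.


Sorted: 5, 8, 9, 10, 13, 14, 17, 18, 18, 22, 27, 27, 45, 48, 51, 57, 60, 67, 81, 96
n = 20
Index = 20/100 * 19 = 3.8000
Lower = data[3] = 10, Upper = data[4] = 13
P20 = 10 + 0.8000*(3) = 12.4000

P20 = 12.4000


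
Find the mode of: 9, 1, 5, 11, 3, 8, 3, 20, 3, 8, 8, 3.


Frequencies: 1:1, 3:4, 5:1, 8:3, 9:1, 11:1, 20:1
Max frequency = 4
Mode = 3

Mode = 3


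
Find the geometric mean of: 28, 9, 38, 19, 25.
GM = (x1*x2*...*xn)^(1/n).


Product = 28 × 9 × 38 × 19 × 25 = 4548600
GM = 4548600^(1/5) = 21.4573

GM = 21.4573


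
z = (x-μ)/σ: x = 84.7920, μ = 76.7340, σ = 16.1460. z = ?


z = (84.7920 - 76.7340)/16.1460
= 8.0580/16.1460
= 0.4991

z = 0.4991


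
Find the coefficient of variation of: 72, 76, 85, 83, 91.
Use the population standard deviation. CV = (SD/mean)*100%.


Mean = 81.4000
SD = 6.7112
CV = (6.7112/81.4000)*100 = 8.2447%

CV = 8.2447%


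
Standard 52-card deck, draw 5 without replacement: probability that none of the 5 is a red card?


P(no red cards) = (26/52) × (25/51) × (24/50) × (23/49) × (22/48)
= 0.0253

P = 0.0253


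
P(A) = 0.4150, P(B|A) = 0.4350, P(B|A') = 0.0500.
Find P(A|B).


P(B) = P(B|A)*P(A) + P(B|A')*P(A')
= 0.4350*0.4150 + 0.0500*0.5850
= 0.180525 + 0.029250 = 0.209775
P(A|B) = 0.180525/0.209775 = 0.8606

P(A|B) = 0.8606


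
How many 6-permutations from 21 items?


P(21,6) = 21!/15!
= 51090942171709440000/1307674368000
= 39070080

P(21,6) = 39070080


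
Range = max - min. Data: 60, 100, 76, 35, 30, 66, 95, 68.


Max = 100, Min = 30
Range = 100 - 30 = 70

Range = 70


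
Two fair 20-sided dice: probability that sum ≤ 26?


Total outcomes = 20×20 = 400
Favorable (sum ≤ 26): 295
P = 295/400 = 0.7375

P = 0.7375


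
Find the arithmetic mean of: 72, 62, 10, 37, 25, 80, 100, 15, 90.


Sum = 72 + 62 + 10 + 37 + 25 + 80 + 100 + 15 + 90 = 491
n = 9
Mean = 491/9 = 54.5556

Mean = 54.5556


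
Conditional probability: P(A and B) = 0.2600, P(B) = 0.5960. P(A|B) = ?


P(A|B) = 0.2600/0.5960 = 0.4362

P(A|B) = 0.4362


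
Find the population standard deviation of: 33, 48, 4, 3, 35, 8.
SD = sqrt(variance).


Mean = 21.8333
Variance = 307.8056
SD = sqrt(307.8056) = 17.5444

SD = 17.5444


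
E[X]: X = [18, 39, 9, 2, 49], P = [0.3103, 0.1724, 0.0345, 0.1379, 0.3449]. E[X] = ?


E[X] = 18*0.3103 + 39*0.1724 + 9*0.0345 + 2*0.1379 + 49*0.3449
= 5.5854 + 6.7236 + 0.3105 + 0.2758 + 16.9001
= 29.7954

E[X] = 29.7954


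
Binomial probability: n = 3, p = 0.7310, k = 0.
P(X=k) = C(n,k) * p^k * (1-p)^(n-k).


C(3,0) = 1
p^0 = 1.000000
(1-p)^3 = 0.019465
P = 1 * 1.000000 * 0.019465 = 0.0195

P(X=0) = 0.0195


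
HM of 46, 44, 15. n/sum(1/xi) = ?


Sum of reciprocals = 1/46 + 1/44 + 1/15 = 0.111133
HM = 3/0.111133 = 26.9947

HM = 26.9947


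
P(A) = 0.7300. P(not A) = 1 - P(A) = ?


P(not A) = 1 - 0.7300 = 0.2700

P(not A) = 0.2700


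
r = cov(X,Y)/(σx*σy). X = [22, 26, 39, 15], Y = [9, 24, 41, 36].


Mean X = 25.5000, Mean Y = 27.5000
SD X = 8.732125, SD Y = 12.338963
Cov = 39.000000
r = 39.000000/(8.732125*12.338963) = 0.3620

r = 0.3620


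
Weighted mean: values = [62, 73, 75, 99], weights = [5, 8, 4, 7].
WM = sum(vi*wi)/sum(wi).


Numerator = 62*5 + 73*8 + 75*4 + 99*7 = 1887
Denominator = 5 + 8 + 4 + 7 = 24
WM = 1887/24 = 78.6250

WM = 78.6250


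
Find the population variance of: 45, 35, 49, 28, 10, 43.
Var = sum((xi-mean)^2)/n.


Mean = 35.0000
Squared deviations: 100.0000, 0, 196.0000, 49.0000, 625.0000, 64.0000
Sum = 1034.0000
Variance = 1034.0000/6 = 172.3333

Variance = 172.3333


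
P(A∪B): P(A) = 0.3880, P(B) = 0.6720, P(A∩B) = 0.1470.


P(A∪B) = 0.3880 + 0.6720 - 0.1470
= 1.0600 - 0.1470
= 0.9130

P(A∪B) = 0.9130


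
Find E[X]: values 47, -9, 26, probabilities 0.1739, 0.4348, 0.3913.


E[X] = 47*0.1739 - 9*0.4348 + 26*0.3913
= 8.1733 - 3.9132 + 10.1738
= 14.4339

E[X] = 14.4339


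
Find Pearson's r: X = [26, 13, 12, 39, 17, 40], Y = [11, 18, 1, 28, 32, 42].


Mean X = 24.5000, Mean Y = 22.0000
SD X = 11.528949, SD Y = 13.625956
Cov = 102.333333
r = 102.333333/(11.528949*13.625956) = 0.6514

r = 0.6514


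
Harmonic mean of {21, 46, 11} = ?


Sum of reciprocals = 1/21 + 1/46 + 1/11 = 0.160267
HM = 3/0.160267 = 18.7187

HM = 18.7187


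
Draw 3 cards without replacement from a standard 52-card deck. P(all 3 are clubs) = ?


P(all clubs) = (13/52) × (12/51) × (11/50)
= 0.0129

P = 0.0129


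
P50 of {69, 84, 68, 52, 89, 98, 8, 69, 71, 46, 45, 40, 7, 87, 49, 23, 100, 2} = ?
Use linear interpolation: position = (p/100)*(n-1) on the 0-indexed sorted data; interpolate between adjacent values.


Sorted: 2, 7, 8, 23, 40, 45, 46, 49, 52, 68, 69, 69, 71, 84, 87, 89, 98, 100
n = 18
Index = 50/100 * 17 = 8.5000
Lower = data[8] = 52, Upper = data[9] = 68
P50 = 52 + 0.5000*(16) = 60.0000

P50 = 60.0000


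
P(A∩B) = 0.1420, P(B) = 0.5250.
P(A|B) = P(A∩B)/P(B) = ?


P(A|B) = 0.1420/0.5250 = 0.2705

P(A|B) = 0.2705


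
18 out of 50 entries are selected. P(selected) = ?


P = 18/50 = 0.3600

P = 0.3600


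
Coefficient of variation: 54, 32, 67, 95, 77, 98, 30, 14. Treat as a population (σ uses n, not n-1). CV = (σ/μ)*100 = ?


Mean = 58.3750
SD = 29.2016
CV = (29.2016/58.3750)*100 = 50.0242%

CV = 50.0242%


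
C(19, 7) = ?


C(19,7) = 19!/(7! × 12!)
= 121645100408832000/(5040 × 479001600)
= 50388

C(19,7) = 50388


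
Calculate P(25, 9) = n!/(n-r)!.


P(25,9) = 25!/16!
= 15511210043330985984000000/20922789888000
= 741354768000

P(25,9) = 741354768000


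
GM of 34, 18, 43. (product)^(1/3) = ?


Product = 34 × 18 × 43 = 26316
GM = 26316^(1/3) = 29.7445

GM = 29.7445


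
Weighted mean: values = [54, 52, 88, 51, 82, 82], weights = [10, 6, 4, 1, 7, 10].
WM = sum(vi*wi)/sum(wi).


Numerator = 54*10 + 52*6 + 88*4 + 51*1 + 82*7 + 82*10 = 2649
Denominator = 10 + 6 + 4 + 1 + 7 + 10 = 38
WM = 2649/38 = 69.7105

WM = 69.7105


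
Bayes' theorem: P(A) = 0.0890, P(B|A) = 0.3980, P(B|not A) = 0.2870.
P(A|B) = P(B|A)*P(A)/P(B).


P(B) = P(B|A)*P(A) + P(B|A')*P(A')
= 0.3980*0.0890 + 0.2870*0.9110
= 0.035422 + 0.261457 = 0.296879
P(A|B) = 0.035422/0.296879 = 0.1193

P(A|B) = 0.1193


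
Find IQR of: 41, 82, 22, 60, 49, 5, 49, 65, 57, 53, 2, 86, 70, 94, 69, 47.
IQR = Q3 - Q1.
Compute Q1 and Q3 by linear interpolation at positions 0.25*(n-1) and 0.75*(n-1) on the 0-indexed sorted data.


Sorted: 2, 5, 22, 41, 47, 49, 49, 53, 57, 60, 65, 69, 70, 82, 86, 94
Q1 (25th %ile) = 45.5000
Q3 (75th %ile) = 69.2500
IQR = 69.2500 - 45.5000 = 23.7500

IQR = 23.7500


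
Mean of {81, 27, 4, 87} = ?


Sum = 81 + 27 + 4 + 87 = 199
n = 4
Mean = 199/4 = 49.7500

Mean = 49.7500


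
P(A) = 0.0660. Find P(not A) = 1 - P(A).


P(not A) = 1 - 0.0660 = 0.9340

P(not A) = 0.9340


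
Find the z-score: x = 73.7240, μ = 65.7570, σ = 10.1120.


z = (73.7240 - 65.7570)/10.1120
= 7.9670/10.1120
= 0.7879

z = 0.7879


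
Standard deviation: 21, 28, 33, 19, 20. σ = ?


Mean = 24.2000
Variance = 29.3600
SD = sqrt(29.3600) = 5.4185

SD = 5.4185


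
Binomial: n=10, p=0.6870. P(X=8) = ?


C(10,8) = 45
p^8 = 0.049620
(1-p)^2 = 0.097969
P = 45 * 0.049620 * 0.097969 = 0.2188

P(X=8) = 0.2188


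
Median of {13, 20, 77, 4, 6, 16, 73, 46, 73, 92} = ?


Sorted: 4, 6, 13, 16, 20, 46, 73, 73, 77, 92
n = 10 (even)
Middle values: 20 and 46
Median = (20+46)/2 = 33.0000

Median = 33.0000


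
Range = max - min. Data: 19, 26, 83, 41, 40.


Max = 83, Min = 19
Range = 83 - 19 = 64

Range = 64


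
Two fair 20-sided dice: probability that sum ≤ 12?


Total outcomes = 20×20 = 400
Favorable (sum ≤ 12): 66
P = 66/400 = 0.1650

P = 0.1650


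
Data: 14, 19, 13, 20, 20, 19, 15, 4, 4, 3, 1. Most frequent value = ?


Frequencies: 1:1, 3:1, 4:2, 13:1, 14:1, 15:1, 19:2, 20:2
Max frequency = 2
Mode = 4, 19, 20

Mode = 4, 19, 20


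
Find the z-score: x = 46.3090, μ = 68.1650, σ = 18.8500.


z = (46.3090 - 68.1650)/18.8500
= -21.8560/18.8500
= -1.1595

z = -1.1595


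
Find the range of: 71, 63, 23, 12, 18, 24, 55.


Max = 71, Min = 12
Range = 71 - 12 = 59

Range = 59


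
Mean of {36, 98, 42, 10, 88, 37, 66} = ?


Sum = 36 + 98 + 42 + 10 + 88 + 37 + 66 = 377
n = 7
Mean = 377/7 = 53.8571

Mean = 53.8571


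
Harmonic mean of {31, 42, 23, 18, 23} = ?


Sum of reciprocals = 1/31 + 1/42 + 1/23 + 1/18 + 1/23 = 0.198580
HM = 5/0.198580 = 25.1788

HM = 25.1788


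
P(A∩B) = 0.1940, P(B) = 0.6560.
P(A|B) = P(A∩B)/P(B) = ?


P(A|B) = 0.1940/0.6560 = 0.2957

P(A|B) = 0.2957


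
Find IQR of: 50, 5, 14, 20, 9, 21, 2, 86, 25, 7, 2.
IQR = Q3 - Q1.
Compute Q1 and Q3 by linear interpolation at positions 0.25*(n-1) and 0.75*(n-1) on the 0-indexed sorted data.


Sorted: 2, 2, 5, 7, 9, 14, 20, 21, 25, 50, 86
Q1 (25th %ile) = 6.0000
Q3 (75th %ile) = 23.0000
IQR = 23.0000 - 6.0000 = 17.0000

IQR = 17.0000


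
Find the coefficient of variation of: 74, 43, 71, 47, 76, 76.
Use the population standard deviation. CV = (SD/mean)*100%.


Mean = 64.5000
SD = 13.9374
CV = (13.9374/64.5000)*100 = 21.6083%

CV = 21.6083%


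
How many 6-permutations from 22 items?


P(22,6) = 22!/16!
= 1124000727777607680000/20922789888000
= 53721360

P(22,6) = 53721360


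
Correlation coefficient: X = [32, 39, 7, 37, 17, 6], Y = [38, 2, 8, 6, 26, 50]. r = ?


Mean X = 23.0000, Mean Y = 21.6667
SD X = 13.625956, SD Y = 17.829439
Cov = -112.666667
r = -112.666667/(13.625956*17.829439) = -0.4638

r = -0.4638


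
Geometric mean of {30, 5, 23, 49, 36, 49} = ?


Product = 30 × 5 × 23 × 49 × 36 × 49 = 298204200
GM = 298204200^(1/6) = 25.8475

GM = 25.8475


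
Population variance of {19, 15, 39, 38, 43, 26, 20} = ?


Mean = 28.5714
Squared deviations: 91.6122, 184.1837, 108.7551, 88.8980, 208.1837, 6.6122, 73.4694
Sum = 761.7143
Variance = 761.7143/7 = 108.8163

Variance = 108.8163


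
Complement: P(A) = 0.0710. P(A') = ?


P(not A) = 1 - 0.0710 = 0.9290

P(not A) = 0.9290


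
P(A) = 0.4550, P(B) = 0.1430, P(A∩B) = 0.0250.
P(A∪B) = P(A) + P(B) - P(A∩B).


P(A∪B) = 0.4550 + 0.1430 - 0.0250
= 0.5980 - 0.0250
= 0.5730

P(A∪B) = 0.5730


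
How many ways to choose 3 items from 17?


C(17,3) = 17!/(3! × 14!)
= 355687428096000/(6 × 87178291200)
= 680

C(17,3) = 680


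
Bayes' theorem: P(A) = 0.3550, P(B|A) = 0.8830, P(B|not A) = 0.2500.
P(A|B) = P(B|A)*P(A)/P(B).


P(B) = P(B|A)*P(A) + P(B|A')*P(A')
= 0.8830*0.3550 + 0.2500*0.6450
= 0.313465 + 0.161250 = 0.474715
P(A|B) = 0.313465/0.474715 = 0.6603

P(A|B) = 0.6603


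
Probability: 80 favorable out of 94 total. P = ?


P = 80/94 = 0.8511

P = 0.8511


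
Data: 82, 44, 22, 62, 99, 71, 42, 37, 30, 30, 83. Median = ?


Sorted: 22, 30, 30, 37, 42, 44, 62, 71, 82, 83, 99
n = 11 (odd)
Middle value = 44

Median = 44


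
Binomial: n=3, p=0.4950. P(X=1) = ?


C(3,1) = 3
p^1 = 0.495000
(1-p)^2 = 0.255025
P = 3 * 0.495000 * 0.255025 = 0.3787

P(X=1) = 0.3787


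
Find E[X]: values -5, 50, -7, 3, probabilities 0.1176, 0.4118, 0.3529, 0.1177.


E[X] = -5*0.1176 + 50*0.4118 - 7*0.3529 + 3*0.1177
= -0.5880 + 20.5900 - 2.4703 + 0.3531
= 17.8848

E[X] = 17.8848
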